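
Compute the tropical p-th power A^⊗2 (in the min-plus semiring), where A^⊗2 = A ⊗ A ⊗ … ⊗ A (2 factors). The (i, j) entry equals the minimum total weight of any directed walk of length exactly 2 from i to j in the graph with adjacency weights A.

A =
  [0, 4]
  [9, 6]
A^⊗2 =
  [0, 4]
  [9, 12]

Each entry (A^⊗2)_ij equals the minimum over all length-2 walks i = v_0 → v_1 → … → v_2 = j of Σ_t A[v_t][v_{t+1}]. For example, for (i, j) = (0, 1) we minimise over 2 possible intermediate vertex sequences; the minimum is 4, attained along the walk 0 → 0 → 1.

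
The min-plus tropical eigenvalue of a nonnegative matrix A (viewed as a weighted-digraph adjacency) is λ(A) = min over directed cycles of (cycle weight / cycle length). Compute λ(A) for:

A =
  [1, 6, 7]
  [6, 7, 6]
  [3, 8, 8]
λ(A) = 1

Enumerate directed cycles and compute their means (weight / length). Sample:
  cycle 0 → 0: weight = 1, length = 1, mean = 1/1 ≈ 1.000
  cycle 1 → 1: weight = 7, length = 1, mean = 7/1 ≈ 7.000
  cycle 2 → 2: weight = 8, length = 1, mean = 8/1 ≈ 8.000
  cycle 0 → 1 → 0: weight = 12, length = 2, mean = 12/2 ≈ 6.000
  cycle 0 → 2 → 0: weight = 10, length = 2, mean = 10/2 ≈ 5.000
  cycle 1 → 0 → 1: weight = 12, length = 2, mean = 12/2 ≈ 6.000
Minimum mean = 1.000, attained e.g. along the cycle 0 → 0 with weight 1 and length 1. So λ(A) = 1/1 = 1.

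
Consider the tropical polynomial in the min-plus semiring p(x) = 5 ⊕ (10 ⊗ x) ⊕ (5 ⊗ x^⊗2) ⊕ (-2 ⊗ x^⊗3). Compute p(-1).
p(-1) = -5

A tropical monomial a ⊗ x^⊗i evaluates to a + i · x. Evaluating each term at x = -1:
  Term 0 contributes 5 + 0 · -1 = 5
  Term 1 contributes 10 + 1 · -1 = 9
  Term 2 contributes 5 + 2 · -1 = 3
  Term 3 contributes -2 + 3 · -1 = -5
p(-1) = ⊕ of these = min[5, 9, 3, -5] = -5.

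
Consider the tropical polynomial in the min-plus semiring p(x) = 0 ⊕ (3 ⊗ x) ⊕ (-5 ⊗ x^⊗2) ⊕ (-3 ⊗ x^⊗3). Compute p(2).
p(2) = -1

A tropical monomial a ⊗ x^⊗i evaluates to a + i · x. Evaluating each term at x = 2:
  Term 0 contributes 0 + 0 · 2 = 0
  Term 1 contributes 3 + 1 · 2 = 5
  Term 2 contributes -5 + 2 · 2 = -1
  Term 3 contributes -3 + 3 · 2 = 3
p(2) = ⊕ of these = min[0, 5, -1, 3] = -1.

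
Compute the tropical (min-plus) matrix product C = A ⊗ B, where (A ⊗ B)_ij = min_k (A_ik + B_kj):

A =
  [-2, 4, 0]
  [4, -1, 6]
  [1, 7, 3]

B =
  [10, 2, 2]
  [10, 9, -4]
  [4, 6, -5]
A ⊗ B =
  [4, 0, -5]
  [9, 6, -5]
  [7, 3, -2]

Apply the min-plus product entry-by-entry:
  C[0][0] = min over k of (A[0][0] + B[0][0] = -2 + 10 = 8, A[0][1] + B[1][0] = 4 + 10 = 14, A[0][2] + B[2][0] = 0 + 4 = 4) = 4 (attained at k = 2)
  C[0][1] = min over k of (A[0][0] + B[0][1] = -2 + 2 = 0, A[0][1] + B[1][1] = 4 + 9 = 13, A[0][2] + B[2][1] = 0 + 6 = 6) = 0 (attained at k = 0)
  C[0][2] = min over k of (A[0][0] + B[0][2] = -2 + 2 = 0, A[0][1] + B[1][2] = 4 + -4 = 0, A[0][2] + B[2][2] = 0 + -5 = -5) = -5 (attained at k = 2)
  C[1][0] = min over k of (A[1][0] + B[0][0] = 4 + 10 = 14, A[1][1] + B[1][0] = -1 + 10 = 9, A[1][2] + B[2][0] = 6 + 4 = 10) = 9 (attained at k = 1)
  C[1][1] = min over k of (A[1][0] + B[0][1] = 4 + 2 = 6, A[1][1] + B[1][1] = -1 + 9 = 8, A[1][2] + B[2][1] = 6 + 6 = 12) = 6 (attained at k = 0)
  C[1][2] = min over k of (A[1][0] + B[0][2] = 4 + 2 = 6, A[1][1] + B[1][2] = -1 + -4 = -5, A[1][2] + B[2][2] = 6 + -5 = 1) = -5 (attained at k = 1)
  C[2][0] = min over k of (A[2][0] + B[0][0] = 1 + 10 = 11, A[2][1] + B[1][0] = 7 + 10 = 17, A[2][2] + B[2][0] = 3 + 4 = 7) = 7 (attained at k = 2)
  C[2][1] = min over k of (A[2][0] + B[0][1] = 1 + 2 = 3, A[2][1] + B[1][1] = 7 + 9 = 16, A[2][2] + B[2][1] = 3 + 6 = 9) = 3 (attained at k = 0)
  C[2][2] = min over k of (A[2][0] + B[0][2] = 1 + 2 = 3, A[2][1] + B[1][2] = 7 + -4 = 3, A[2][2] + B[2][2] = 3 + -5 = -2) = -2 (attained at k = 2)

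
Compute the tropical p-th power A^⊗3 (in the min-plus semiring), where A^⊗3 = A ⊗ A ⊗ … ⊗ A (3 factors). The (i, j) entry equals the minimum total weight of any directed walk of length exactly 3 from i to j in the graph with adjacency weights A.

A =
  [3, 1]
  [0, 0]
A^⊗3 =
  [1, 1]
  [0, 0]

Each entry (A^⊗3)_ij equals the minimum over all length-3 walks i = v_0 → v_1 → … → v_3 = j of Σ_t A[v_t][v_{t+1}]. For example, for (i, j) = (0, 1) we minimise over 4 possible intermediate vertex sequences; the minimum is 1, attained along the walk 0 → 1 → 1 → 1.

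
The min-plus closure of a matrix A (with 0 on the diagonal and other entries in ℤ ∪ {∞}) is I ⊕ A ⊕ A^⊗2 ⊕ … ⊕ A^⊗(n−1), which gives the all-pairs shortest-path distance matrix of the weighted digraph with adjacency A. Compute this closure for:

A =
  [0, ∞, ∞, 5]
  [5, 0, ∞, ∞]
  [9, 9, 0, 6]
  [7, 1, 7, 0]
Closure =
  [0, 6, 12, 5]
  [5, 0, 17, 10]
  [9, 7, 0, 6]
  [6, 1, 7, 0]

This is the Floyd-Warshall all-pairs shortest-path computation. For each intermediate vertex k = 0, 1, …, 3, update dist[i][j] ← min(dist[i][j], dist[i][k] + dist[k][j]). The final matrix gives, for each (i, j), the minimum total weight of any directed path from i to j (possibly empty when i = j).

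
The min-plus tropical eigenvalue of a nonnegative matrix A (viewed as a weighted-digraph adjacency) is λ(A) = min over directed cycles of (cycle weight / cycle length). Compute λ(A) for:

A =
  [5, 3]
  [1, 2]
λ(A) = 2

Enumerate directed cycles and compute their means (weight / length). Sample:
  cycle 0 → 0: weight = 5, length = 1, mean = 5/1 ≈ 5.000
  cycle 1 → 1: weight = 2, length = 1, mean = 2/1 ≈ 2.000
  cycle 0 → 1 → 0: weight = 4, length = 2, mean = 4/2 ≈ 2.000
  cycle 1 → 0 → 1: weight = 4, length = 2, mean = 4/2 ≈ 2.000
Minimum mean = 2.000, attained e.g. along the cycle 1 → 1 with weight 2 and length 1. So λ(A) = 2/1 = 2.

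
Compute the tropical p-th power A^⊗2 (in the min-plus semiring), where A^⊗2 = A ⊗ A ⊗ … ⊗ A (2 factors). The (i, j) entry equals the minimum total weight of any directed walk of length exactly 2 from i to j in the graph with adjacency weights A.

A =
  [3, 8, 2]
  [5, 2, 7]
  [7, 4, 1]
A^⊗2 =
  [6, 6, 3]
  [7, 4, 7]
  [8, 5, 2]

Each entry (A^⊗2)_ij equals the minimum over all length-2 walks i = v_0 → v_1 → … → v_2 = j of Σ_t A[v_t][v_{t+1}]. For example, for (i, j) = (0, 2) we minimise over 3 possible intermediate vertex sequences; the minimum is 3, attained along the walk 0 → 2 → 2.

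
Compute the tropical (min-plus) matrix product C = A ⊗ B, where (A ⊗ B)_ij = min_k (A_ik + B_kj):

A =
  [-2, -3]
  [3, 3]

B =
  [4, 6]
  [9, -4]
A ⊗ B =
  [2, -7]
  [7, -1]

Apply the min-plus product entry-by-entry:
  C[0][0] = min over k of (A[0][0] + B[0][0] = -2 + 4 = 2, A[0][1] + B[1][0] = -3 + 9 = 6) = 2 (attained at k = 0)
  C[0][1] = min over k of (A[0][0] + B[0][1] = -2 + 6 = 4, A[0][1] + B[1][1] = -3 + -4 = -7) = -7 (attained at k = 1)
  C[1][0] = min over k of (A[1][0] + B[0][0] = 3 + 4 = 7, A[1][1] + B[1][0] = 3 + 9 = 12) = 7 (attained at k = 0)
  C[1][1] = min over k of (A[1][0] + B[0][1] = 3 + 6 = 9, A[1][1] + B[1][1] = 3 + -4 = -1) = -1 (attained at k = 1)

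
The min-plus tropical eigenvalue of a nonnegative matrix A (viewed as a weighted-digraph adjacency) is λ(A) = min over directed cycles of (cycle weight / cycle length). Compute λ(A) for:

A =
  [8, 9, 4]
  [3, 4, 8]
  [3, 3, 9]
λ(A) = 10/3

Enumerate directed cycles and compute their means (weight / length). Sample:
  cycle 0 → 0: weight = 8, length = 1, mean = 8/1 ≈ 8.000
  cycle 1 → 1: weight = 4, length = 1, mean = 4/1 ≈ 4.000
  cycle 2 → 2: weight = 9, length = 1, mean = 9/1 ≈ 9.000
  cycle 0 → 1 → 0: weight = 12, length = 2, mean = 12/2 ≈ 6.000
  cycle 0 → 2 → 0: weight = 7, length = 2, mean = 7/2 ≈ 3.500
  cycle 1 → 0 → 1: weight = 12, length = 2, mean = 12/2 ≈ 6.000
Minimum mean = 3.333, attained e.g. along the cycle 0 → 2 → 1 → 0 with weight 10 and length 3. So λ(A) = 10/3 = 10/3.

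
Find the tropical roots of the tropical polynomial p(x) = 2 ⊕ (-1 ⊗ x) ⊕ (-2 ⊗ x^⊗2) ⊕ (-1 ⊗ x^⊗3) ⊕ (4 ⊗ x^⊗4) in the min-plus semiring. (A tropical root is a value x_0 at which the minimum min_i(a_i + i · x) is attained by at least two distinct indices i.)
Roots: {-5, -1, 1, 3}

Each tropical root is a break point of the lower envelope of the lines y = a_i + i · x (there are 5 lines, with slopes 0, 1, ..., 4). Only the lines that attain the minimum somewhere contribute to roots; other lines are dominated. Here the surviving (envelope) indices are i = 4, i = 3, i = 2, i = 1, i = 0.
Intersections between consecutive envelope lines give the roots: for adjacent envelope indices i < j the intersection is x = (a_i − a_j) / (j − i). Reading off the sorted break points: {-5, -1, 1, 3}.
Verification: at each break x_0, at least two indices attain the minimum of min_i(a_i + i · x_0).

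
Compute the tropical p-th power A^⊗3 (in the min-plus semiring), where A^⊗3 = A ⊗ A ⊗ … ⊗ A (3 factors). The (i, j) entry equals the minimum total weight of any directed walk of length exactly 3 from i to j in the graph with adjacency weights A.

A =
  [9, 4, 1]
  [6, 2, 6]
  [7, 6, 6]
A^⊗3 =
  [12, 8, 9]
  [10, 6, 9]
  [14, 10, 13]

Each entry (A^⊗3)_ij equals the minimum over all length-3 walks i = v_0 → v_1 → … → v_3 = j of Σ_t A[v_t][v_{t+1}]. For example, for (i, j) = (0, 2) we minimise over 9 possible intermediate vertex sequences; the minimum is 9, attained along the walk 0 → 2 → 0 → 2.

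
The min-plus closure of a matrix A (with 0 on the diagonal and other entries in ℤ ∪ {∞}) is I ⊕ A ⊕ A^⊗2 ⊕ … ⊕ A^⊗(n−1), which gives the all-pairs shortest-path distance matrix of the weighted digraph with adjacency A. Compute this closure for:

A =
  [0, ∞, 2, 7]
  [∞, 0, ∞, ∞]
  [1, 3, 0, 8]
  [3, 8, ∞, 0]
Closure =
  [0, 5, 2, 7]
  [∞, 0, ∞, ∞]
  [1, 3, 0, 8]
  [3, 8, 5, 0]

This is the Floyd-Warshall all-pairs shortest-path computation. For each intermediate vertex k = 0, 1, …, 3, update dist[i][j] ← min(dist[i][j], dist[i][k] + dist[k][j]). The final matrix gives, for each (i, j), the minimum total weight of any directed path from i to j (possibly empty when i = j).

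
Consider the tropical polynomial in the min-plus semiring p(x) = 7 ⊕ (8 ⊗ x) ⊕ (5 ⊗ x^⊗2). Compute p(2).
p(2) = 7

A tropical monomial a ⊗ x^⊗i evaluates to a + i · x. Evaluating each term at x = 2:
  Term 0 contributes 7 + 0 · 2 = 7
  Term 1 contributes 8 + 1 · 2 = 10
  Term 2 contributes 5 + 2 · 2 = 9
p(2) = ⊕ of these = min[7, 10, 9] = 7.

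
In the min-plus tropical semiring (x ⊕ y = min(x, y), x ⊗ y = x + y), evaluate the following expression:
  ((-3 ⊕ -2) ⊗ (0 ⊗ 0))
((-3 ⊕ -2) ⊗ (0 ⊗ 0)) = -3

Expand innermost to outermost. Recall ⊕ takes the minimum of its arguments and ⊗ takes their sum. Working out the expression ((-3 ⊕ -2) ⊗ (0 ⊗ 0)) gives -3.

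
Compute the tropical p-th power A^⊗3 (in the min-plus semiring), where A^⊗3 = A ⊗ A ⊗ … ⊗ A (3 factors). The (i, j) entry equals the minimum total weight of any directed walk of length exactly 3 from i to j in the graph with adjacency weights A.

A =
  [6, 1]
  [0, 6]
A^⊗3 =
  [7, 2]
  [1, 7]

Each entry (A^⊗3)_ij equals the minimum over all length-3 walks i = v_0 → v_1 → … → v_3 = j of Σ_t A[v_t][v_{t+1}]. For example, for (i, j) = (0, 1) we minimise over 4 possible intermediate vertex sequences; the minimum is 2, attained along the walk 0 → 1 → 0 → 1.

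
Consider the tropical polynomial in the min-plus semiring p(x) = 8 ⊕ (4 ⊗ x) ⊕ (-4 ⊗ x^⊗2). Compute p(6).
p(6) = 8

A tropical monomial a ⊗ x^⊗i evaluates to a + i · x. Evaluating each term at x = 6:
  Term 0 contributes 8 + 0 · 6 = 8
  Term 1 contributes 4 + 1 · 6 = 10
  Term 2 contributes -4 + 2 · 6 = 8
p(6) = ⊕ of these = min[8, 10, 8] = 8.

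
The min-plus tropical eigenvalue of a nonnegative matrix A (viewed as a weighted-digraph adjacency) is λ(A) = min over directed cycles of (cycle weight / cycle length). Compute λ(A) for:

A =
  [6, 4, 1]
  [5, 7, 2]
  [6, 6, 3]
λ(A) = 3

Enumerate directed cycles and compute their means (weight / length). Sample:
  cycle 0 → 0: weight = 6, length = 1, mean = 6/1 ≈ 6.000
  cycle 1 → 1: weight = 7, length = 1, mean = 7/1 ≈ 7.000
  cycle 2 → 2: weight = 3, length = 1, mean = 3/1 ≈ 3.000
  cycle 0 → 1 → 0: weight = 9, length = 2, mean = 9/2 ≈ 4.500
  cycle 0 → 2 → 0: weight = 7, length = 2, mean = 7/2 ≈ 3.500
  cycle 1 → 0 → 1: weight = 9, length = 2, mean = 9/2 ≈ 4.500
Minimum mean = 3.000, attained e.g. along the cycle 2 → 2 with weight 3 and length 1. So λ(A) = 3/1 = 3.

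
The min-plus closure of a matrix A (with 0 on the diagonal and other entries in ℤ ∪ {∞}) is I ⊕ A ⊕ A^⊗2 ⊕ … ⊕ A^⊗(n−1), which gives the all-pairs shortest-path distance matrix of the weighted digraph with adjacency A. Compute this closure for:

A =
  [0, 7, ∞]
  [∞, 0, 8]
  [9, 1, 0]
Closure =
  [0, 7, 15]
  [17, 0, 8]
  [9, 1, 0]

This is the Floyd-Warshall all-pairs shortest-path computation. For each intermediate vertex k = 0, 1, …, 2, update dist[i][j] ← min(dist[i][j], dist[i][k] + dist[k][j]). The final matrix gives, for each (i, j), the minimum total weight of any directed path from i to j (possibly empty when i = j).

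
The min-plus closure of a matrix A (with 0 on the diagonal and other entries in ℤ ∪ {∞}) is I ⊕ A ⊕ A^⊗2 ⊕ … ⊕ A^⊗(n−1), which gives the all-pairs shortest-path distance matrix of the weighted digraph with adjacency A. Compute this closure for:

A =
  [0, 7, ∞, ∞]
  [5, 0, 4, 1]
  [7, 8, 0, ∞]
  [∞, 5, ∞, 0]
Closure =
  [0, 7, 11, 8]
  [5, 0, 4, 1]
  [7, 8, 0, 9]
  [10, 5, 9, 0]

This is the Floyd-Warshall all-pairs shortest-path computation. For each intermediate vertex k = 0, 1, …, 3, update dist[i][j] ← min(dist[i][j], dist[i][k] + dist[k][j]). The final matrix gives, for each (i, j), the minimum total weight of any directed path from i to j (possibly empty when i = j).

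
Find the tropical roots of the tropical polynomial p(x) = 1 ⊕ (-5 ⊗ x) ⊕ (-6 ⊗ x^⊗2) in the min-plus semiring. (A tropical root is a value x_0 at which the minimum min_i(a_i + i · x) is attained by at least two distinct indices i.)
Roots: {1, 6}

Each tropical root is a break point of the lower envelope of the lines y = a_i + i · x (there are 3 lines, with slopes 0, 1, ..., 2). Only the lines that attain the minimum somewhere contribute to roots; other lines are dominated. Here the surviving (envelope) indices are i = 2, i = 1, i = 0.
Intersections between consecutive envelope lines give the roots: for adjacent envelope indices i < j the intersection is x = (a_i − a_j) / (j − i). Reading off the sorted break points: {1, 6}.
Verification: at each break x_0, at least two indices attain the minimum of min_i(a_i + i · x_0).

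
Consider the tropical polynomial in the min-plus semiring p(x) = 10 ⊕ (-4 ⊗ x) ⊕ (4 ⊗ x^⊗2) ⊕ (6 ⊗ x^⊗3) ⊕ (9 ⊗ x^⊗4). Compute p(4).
p(4) = 0

A tropical monomial a ⊗ x^⊗i evaluates to a + i · x. Evaluating each term at x = 4:
  Term 0 contributes 10 + 0 · 4 = 10
  Term 1 contributes -4 + 1 · 4 = 0
  Term 2 contributes 4 + 2 · 4 = 12
  Term 3 contributes 6 + 3 · 4 = 18
  Term 4 contributes 9 + 4 · 4 = 25
p(4) = ⊕ of these = min[10, 0, 12, 18, 25] = 0.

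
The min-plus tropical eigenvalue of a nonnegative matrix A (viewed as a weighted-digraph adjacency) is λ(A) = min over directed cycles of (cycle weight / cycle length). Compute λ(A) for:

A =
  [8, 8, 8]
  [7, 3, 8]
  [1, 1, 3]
λ(A) = 3

Enumerate directed cycles and compute their means (weight / length). Sample:
  cycle 0 → 0: weight = 8, length = 1, mean = 8/1 ≈ 8.000
  cycle 1 → 1: weight = 3, length = 1, mean = 3/1 ≈ 3.000
  cycle 2 → 2: weight = 3, length = 1, mean = 3/1 ≈ 3.000
  cycle 0 → 1 → 0: weight = 15, length = 2, mean = 15/2 ≈ 7.500
  cycle 0 → 2 → 0: weight = 9, length = 2, mean = 9/2 ≈ 4.500
  cycle 1 → 0 → 1: weight = 15, length = 2, mean = 15/2 ≈ 7.500
Minimum mean = 3.000, attained e.g. along the cycle 1 → 1 with weight 3 and length 1. So λ(A) = 3/1 = 3.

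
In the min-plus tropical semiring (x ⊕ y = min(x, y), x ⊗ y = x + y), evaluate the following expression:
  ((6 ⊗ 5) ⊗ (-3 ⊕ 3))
((6 ⊗ 5) ⊗ (-3 ⊕ 3)) = 8

Expand innermost to outermost. Recall ⊕ takes the minimum of its arguments and ⊗ takes their sum. Working out the expression ((6 ⊗ 5) ⊗ (-3 ⊕ 3)) gives 8.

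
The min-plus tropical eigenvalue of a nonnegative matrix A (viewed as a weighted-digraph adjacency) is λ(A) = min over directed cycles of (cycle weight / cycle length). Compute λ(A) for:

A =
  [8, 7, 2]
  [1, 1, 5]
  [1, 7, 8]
λ(A) = 1

Enumerate directed cycles and compute their means (weight / length). Sample:
  cycle 0 → 0: weight = 8, length = 1, mean = 8/1 ≈ 8.000
  cycle 1 → 1: weight = 1, length = 1, mean = 1/1 ≈ 1.000
  cycle 2 → 2: weight = 8, length = 1, mean = 8/1 ≈ 8.000
  cycle 0 → 1 → 0: weight = 8, length = 2, mean = 8/2 ≈ 4.000
  cycle 0 → 2 → 0: weight = 3, length = 2, mean = 3/2 ≈ 1.500
  cycle 1 → 0 → 1: weight = 8, length = 2, mean = 8/2 ≈ 4.000
Minimum mean = 1.000, attained e.g. along the cycle 1 → 1 with weight 1 and length 1. So λ(A) = 1/1 = 1.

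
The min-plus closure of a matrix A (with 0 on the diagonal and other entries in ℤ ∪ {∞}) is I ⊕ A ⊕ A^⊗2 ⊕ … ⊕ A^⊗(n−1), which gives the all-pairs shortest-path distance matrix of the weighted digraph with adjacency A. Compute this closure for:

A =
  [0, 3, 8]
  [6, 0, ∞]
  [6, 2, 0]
Closure =
  [0, 3, 8]
  [6, 0, 14]
  [6, 2, 0]

This is the Floyd-Warshall all-pairs shortest-path computation. For each intermediate vertex k = 0, 1, …, 2, update dist[i][j] ← min(dist[i][j], dist[i][k] + dist[k][j]). The final matrix gives, for each (i, j), the minimum total weight of any directed path from i to j (possibly empty when i = j).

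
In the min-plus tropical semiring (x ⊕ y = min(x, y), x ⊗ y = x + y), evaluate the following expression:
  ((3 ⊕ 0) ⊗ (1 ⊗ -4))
((3 ⊕ 0) ⊗ (1 ⊗ -4)) = -3

Expand innermost to outermost. Recall ⊕ takes the minimum of its arguments and ⊗ takes their sum. Working out the expression ((3 ⊕ 0) ⊗ (1 ⊗ -4)) gives -3.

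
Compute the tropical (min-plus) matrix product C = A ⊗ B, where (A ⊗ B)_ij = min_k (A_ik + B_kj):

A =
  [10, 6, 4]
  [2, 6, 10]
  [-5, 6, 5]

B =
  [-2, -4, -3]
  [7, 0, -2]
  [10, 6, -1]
A ⊗ B =
  [8, 6, 3]
  [0, -2, -1]
  [-7, -9, -8]

Apply the min-plus product entry-by-entry:
  C[0][0] = min over k of (A[0][0] + B[0][0] = 10 + -2 = 8, A[0][1] + B[1][0] = 6 + 7 = 13, A[0][2] + B[2][0] = 4 + 10 = 14) = 8 (attained at k = 0)
  C[0][1] = min over k of (A[0][0] + B[0][1] = 10 + -4 = 6, A[0][1] + B[1][1] = 6 + 0 = 6, A[0][2] + B[2][1] = 4 + 6 = 10) = 6 (attained at k = 0)
  C[0][2] = min over k of (A[0][0] + B[0][2] = 10 + -3 = 7, A[0][1] + B[1][2] = 6 + -2 = 4, A[0][2] + B[2][2] = 4 + -1 = 3) = 3 (attained at k = 2)
  C[1][0] = min over k of (A[1][0] + B[0][0] = 2 + -2 = 0, A[1][1] + B[1][0] = 6 + 7 = 13, A[1][2] + B[2][0] = 10 + 10 = 20) = 0 (attained at k = 0)
  C[1][1] = min over k of (A[1][0] + B[0][1] = 2 + -4 = -2, A[1][1] + B[1][1] = 6 + 0 = 6, A[1][2] + B[2][1] = 10 + 6 = 16) = -2 (attained at k = 0)
  C[1][2] = min over k of (A[1][0] + B[0][2] = 2 + -3 = -1, A[1][1] + B[1][2] = 6 + -2 = 4, A[1][2] + B[2][2] = 10 + -1 = 9) = -1 (attained at k = 0)
  C[2][0] = min over k of (A[2][0] + B[0][0] = -5 + -2 = -7, A[2][1] + B[1][0] = 6 + 7 = 13, A[2][2] + B[2][0] = 5 + 10 = 15) = -7 (attained at k = 0)
  C[2][1] = min over k of (A[2][0] + B[0][1] = -5 + -4 = -9, A[2][1] + B[1][1] = 6 + 0 = 6, A[2][2] + B[2][1] = 5 + 6 = 11) = -9 (attained at k = 0)
  C[2][2] = min over k of (A[2][0] + B[0][2] = -5 + -3 = -8, A[2][1] + B[1][2] = 6 + -2 = 4, A[2][2] + B[2][2] = 5 + -1 = 4) = -8 (attained at k = 0)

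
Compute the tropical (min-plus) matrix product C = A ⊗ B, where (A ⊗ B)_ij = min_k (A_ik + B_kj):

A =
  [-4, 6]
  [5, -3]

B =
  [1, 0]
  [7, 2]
A ⊗ B =
  [-3, -4]
  [4, -1]

Apply the min-plus product entry-by-entry:
  C[0][0] = min over k of (A[0][0] + B[0][0] = -4 + 1 = -3, A[0][1] + B[1][0] = 6 + 7 = 13) = -3 (attained at k = 0)
  C[0][1] = min over k of (A[0][0] + B[0][1] = -4 + 0 = -4, A[0][1] + B[1][1] = 6 + 2 = 8) = -4 (attained at k = 0)
  C[1][0] = min over k of (A[1][0] + B[0][0] = 5 + 1 = 6, A[1][1] + B[1][0] = -3 + 7 = 4) = 4 (attained at k = 1)
  C[1][1] = min over k of (A[1][0] + B[0][1] = 5 + 0 = 5, A[1][1] + B[1][1] = -3 + 2 = -1) = -1 (attained at k = 1)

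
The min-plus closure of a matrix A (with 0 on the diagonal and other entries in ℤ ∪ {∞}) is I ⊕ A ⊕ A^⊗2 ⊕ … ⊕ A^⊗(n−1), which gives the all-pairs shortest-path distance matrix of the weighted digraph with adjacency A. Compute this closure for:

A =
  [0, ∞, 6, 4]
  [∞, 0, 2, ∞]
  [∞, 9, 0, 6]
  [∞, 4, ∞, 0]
Closure =
  [0, 8, 6, 4]
  [∞, 0, 2, 8]
  [∞, 9, 0, 6]
  [∞, 4, 6, 0]

This is the Floyd-Warshall all-pairs shortest-path computation. For each intermediate vertex k = 0, 1, …, 3, update dist[i][j] ← min(dist[i][j], dist[i][k] + dist[k][j]). The final matrix gives, for each (i, j), the minimum total weight of any directed path from i to j (possibly empty when i = j).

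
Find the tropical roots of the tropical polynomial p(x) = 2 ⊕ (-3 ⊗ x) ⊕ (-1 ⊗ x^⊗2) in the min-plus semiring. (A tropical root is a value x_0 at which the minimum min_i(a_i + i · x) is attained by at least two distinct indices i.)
Roots: {-2, 5}

Each tropical root is a break point of the lower envelope of the lines y = a_i + i · x (there are 3 lines, with slopes 0, 1, ..., 2). Only the lines that attain the minimum somewhere contribute to roots; other lines are dominated. Here the surviving (envelope) indices are i = 2, i = 1, i = 0.
Intersections between consecutive envelope lines give the roots: for adjacent envelope indices i < j the intersection is x = (a_i − a_j) / (j − i). Reading off the sorted break points: {-2, 5}.
Verification: at each break x_0, at least two indices attain the minimum of min_i(a_i + i · x_0).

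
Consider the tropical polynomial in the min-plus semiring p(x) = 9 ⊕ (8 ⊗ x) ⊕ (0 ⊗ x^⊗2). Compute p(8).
p(8) = 9

A tropical monomial a ⊗ x^⊗i evaluates to a + i · x. Evaluating each term at x = 8:
  Term 0 contributes 9 + 0 · 8 = 9
  Term 1 contributes 8 + 1 · 8 = 16
  Term 2 contributes 0 + 2 · 8 = 16
p(8) = ⊕ of these = min[9, 16, 16] = 9.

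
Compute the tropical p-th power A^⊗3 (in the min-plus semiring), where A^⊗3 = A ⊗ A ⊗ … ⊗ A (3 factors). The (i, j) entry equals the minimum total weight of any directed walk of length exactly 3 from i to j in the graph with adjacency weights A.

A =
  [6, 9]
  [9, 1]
A^⊗3 =
  [18, 11]
  [11, 3]

Each entry (A^⊗3)_ij equals the minimum over all length-3 walks i = v_0 → v_1 → … → v_3 = j of Σ_t A[v_t][v_{t+1}]. For example, for (i, j) = (0, 1) we minimise over 4 possible intermediate vertex sequences; the minimum is 11, attained along the walk 0 → 1 → 1 → 1.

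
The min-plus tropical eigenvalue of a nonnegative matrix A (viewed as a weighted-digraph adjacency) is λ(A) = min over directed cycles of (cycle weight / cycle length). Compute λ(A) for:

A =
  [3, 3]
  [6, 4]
λ(A) = 3

Enumerate directed cycles and compute their means (weight / length). Sample:
  cycle 0 → 0: weight = 3, length = 1, mean = 3/1 ≈ 3.000
  cycle 1 → 1: weight = 4, length = 1, mean = 4/1 ≈ 4.000
  cycle 0 → 1 → 0: weight = 9, length = 2, mean = 9/2 ≈ 4.500
  cycle 1 → 0 → 1: weight = 9, length = 2, mean = 9/2 ≈ 4.500
Minimum mean = 3.000, attained e.g. along the cycle 0 → 0 with weight 3 and length 1. So λ(A) = 3/1 = 3.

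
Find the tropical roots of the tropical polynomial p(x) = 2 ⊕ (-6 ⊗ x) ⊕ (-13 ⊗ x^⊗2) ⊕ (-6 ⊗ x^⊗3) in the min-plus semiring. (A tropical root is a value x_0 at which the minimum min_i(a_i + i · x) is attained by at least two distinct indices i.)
Roots: {-7, 7, 8}

Each tropical root is a break point of the lower envelope of the lines y = a_i + i · x (there are 4 lines, with slopes 0, 1, ..., 3). Only the lines that attain the minimum somewhere contribute to roots; other lines are dominated. Here the surviving (envelope) indices are i = 3, i = 2, i = 1, i = 0.
Intersections between consecutive envelope lines give the roots: for adjacent envelope indices i < j the intersection is x = (a_i − a_j) / (j − i). Reading off the sorted break points: {-7, 7, 8}.
Verification: at each break x_0, at least two indices attain the minimum of min_i(a_i + i · x_0).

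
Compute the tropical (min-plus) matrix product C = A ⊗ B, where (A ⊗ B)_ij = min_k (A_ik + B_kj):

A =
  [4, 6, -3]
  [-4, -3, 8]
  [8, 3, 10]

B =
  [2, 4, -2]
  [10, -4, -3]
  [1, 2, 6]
A ⊗ B =
  [-2, -1, 2]
  [-2, -7, -6]
  [10, -1, 0]

Apply the min-plus product entry-by-entry:
  C[0][0] = min over k of (A[0][0] + B[0][0] = 4 + 2 = 6, A[0][1] + B[1][0] = 6 + 10 = 16, A[0][2] + B[2][0] = -3 + 1 = -2) = -2 (attained at k = 2)
  C[0][1] = min over k of (A[0][0] + B[0][1] = 4 + 4 = 8, A[0][1] + B[1][1] = 6 + -4 = 2, A[0][2] + B[2][1] = -3 + 2 = -1) = -1 (attained at k = 2)
  C[0][2] = min over k of (A[0][0] + B[0][2] = 4 + -2 = 2, A[0][1] + B[1][2] = 6 + -3 = 3, A[0][2] + B[2][2] = -3 + 6 = 3) = 2 (attained at k = 0)
  C[1][0] = min over k of (A[1][0] + B[0][0] = -4 + 2 = -2, A[1][1] + B[1][0] = -3 + 10 = 7, A[1][2] + B[2][0] = 8 + 1 = 9) = -2 (attained at k = 0)
  C[1][1] = min over k of (A[1][0] + B[0][1] = -4 + 4 = 0, A[1][1] + B[1][1] = -3 + -4 = -7, A[1][2] + B[2][1] = 8 + 2 = 10) = -7 (attained at k = 1)
  C[1][2] = min over k of (A[1][0] + B[0][2] = -4 + -2 = -6, A[1][1] + B[1][2] = -3 + -3 = -6, A[1][2] + B[2][2] = 8 + 6 = 14) = -6 (attained at k = 0)
  C[2][0] = min over k of (A[2][0] + B[0][0] = 8 + 2 = 10, A[2][1] + B[1][0] = 3 + 10 = 13, A[2][2] + B[2][0] = 10 + 1 = 11) = 10 (attained at k = 0)
  C[2][1] = min over k of (A[2][0] + B[0][1] = 8 + 4 = 12, A[2][1] + B[1][1] = 3 + -4 = -1, A[2][2] + B[2][1] = 10 + 2 = 12) = -1 (attained at k = 1)
  C[2][2] = min over k of (A[2][0] + B[0][2] = 8 + -2 = 6, A[2][1] + B[1][2] = 3 + -3 = 0, A[2][2] + B[2][2] = 10 + 6 = 16) = 0 (attained at k = 1)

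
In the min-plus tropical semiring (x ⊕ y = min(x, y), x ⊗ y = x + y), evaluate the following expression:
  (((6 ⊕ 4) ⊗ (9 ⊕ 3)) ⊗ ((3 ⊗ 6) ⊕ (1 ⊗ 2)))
(((6 ⊕ 4) ⊗ (9 ⊕ 3)) ⊗ ((3 ⊗ 6) ⊕ (1 ⊗ 2))) = 10

Expand innermost to outermost. Recall ⊕ takes the minimum of its arguments and ⊗ takes their sum. Working out the expression (((6 ⊕ 4) ⊗ (9 ⊕ 3)) ⊗ ((3 ⊗ 6) ⊕ (1 ⊗ 2))) gives 10.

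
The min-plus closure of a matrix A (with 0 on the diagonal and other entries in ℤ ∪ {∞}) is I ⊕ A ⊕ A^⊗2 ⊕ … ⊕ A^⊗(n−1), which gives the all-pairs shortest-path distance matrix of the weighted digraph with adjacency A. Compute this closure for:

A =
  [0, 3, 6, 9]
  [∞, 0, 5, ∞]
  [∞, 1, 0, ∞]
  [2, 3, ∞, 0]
Closure =
  [0, 3, 6, 9]
  [∞, 0, 5, ∞]
  [∞, 1, 0, ∞]
  [2, 3, 8, 0]

This is the Floyd-Warshall all-pairs shortest-path computation. For each intermediate vertex k = 0, 1, …, 3, update dist[i][j] ← min(dist[i][j], dist[i][k] + dist[k][j]). The final matrix gives, for each (i, j), the minimum total weight of any directed path from i to j (possibly empty when i = j).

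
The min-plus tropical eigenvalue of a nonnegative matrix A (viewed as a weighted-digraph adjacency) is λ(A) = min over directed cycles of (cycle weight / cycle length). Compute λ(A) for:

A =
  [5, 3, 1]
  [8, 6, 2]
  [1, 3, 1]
λ(A) = 1

Enumerate directed cycles and compute their means (weight / length). Sample:
  cycle 0 → 0: weight = 5, length = 1, mean = 5/1 ≈ 5.000
  cycle 1 → 1: weight = 6, length = 1, mean = 6/1 ≈ 6.000
  cycle 2 → 2: weight = 1, length = 1, mean = 1/1 ≈ 1.000
  cycle 0 → 1 → 0: weight = 11, length = 2, mean = 11/2 ≈ 5.500
  cycle 0 → 2 → 0: weight = 2, length = 2, mean = 2/2 ≈ 1.000
  cycle 1 → 0 → 1: weight = 11, length = 2, mean = 11/2 ≈ 5.500
Minimum mean = 1.000, attained e.g. along the cycle 2 → 2 with weight 1 and length 1. So λ(A) = 1/1 = 1.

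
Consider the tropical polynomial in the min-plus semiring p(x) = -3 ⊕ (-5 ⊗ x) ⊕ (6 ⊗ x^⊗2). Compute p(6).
p(6) = -3

A tropical monomial a ⊗ x^⊗i evaluates to a + i · x. Evaluating each term at x = 6:
  Term 0 contributes -3 + 0 · 6 = -3
  Term 1 contributes -5 + 1 · 6 = 1
  Term 2 contributes 6 + 2 · 6 = 18
p(6) = ⊕ of these = min[-3, 1, 18] = -3.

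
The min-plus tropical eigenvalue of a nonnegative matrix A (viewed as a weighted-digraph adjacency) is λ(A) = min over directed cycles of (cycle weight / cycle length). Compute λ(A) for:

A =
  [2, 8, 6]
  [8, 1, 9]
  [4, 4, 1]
λ(A) = 1

Enumerate directed cycles and compute their means (weight / length). Sample:
  cycle 0 → 0: weight = 2, length = 1, mean = 2/1 ≈ 2.000
  cycle 1 → 1: weight = 1, length = 1, mean = 1/1 ≈ 1.000
  cycle 2 → 2: weight = 1, length = 1, mean = 1/1 ≈ 1.000
  cycle 0 → 1 → 0: weight = 16, length = 2, mean = 16/2 ≈ 8.000
  cycle 0 → 2 → 0: weight = 10, length = 2, mean = 10/2 ≈ 5.000
  cycle 1 → 0 → 1: weight = 16, length = 2, mean = 16/2 ≈ 8.000
Minimum mean = 1.000, attained e.g. along the cycle 1 → 1 with weight 1 and length 1. So λ(A) = 1/1 = 1.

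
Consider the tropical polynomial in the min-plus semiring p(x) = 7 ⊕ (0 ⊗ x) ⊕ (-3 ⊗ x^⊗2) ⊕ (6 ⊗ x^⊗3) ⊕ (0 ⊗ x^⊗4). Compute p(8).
p(8) = 7

A tropical monomial a ⊗ x^⊗i evaluates to a + i · x. Evaluating each term at x = 8:
  Term 0 contributes 7 + 0 · 8 = 7
  Term 1 contributes 0 + 1 · 8 = 8
  Term 2 contributes -3 + 2 · 8 = 13
  Term 3 contributes 6 + 3 · 8 = 30
  Term 4 contributes 0 + 4 · 8 = 32
p(8) = ⊕ of these = min[7, 8, 13, 30, 32] = 7.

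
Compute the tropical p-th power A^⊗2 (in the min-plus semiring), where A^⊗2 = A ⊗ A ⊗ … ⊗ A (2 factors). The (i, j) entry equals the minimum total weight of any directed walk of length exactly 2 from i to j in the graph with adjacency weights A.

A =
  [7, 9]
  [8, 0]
A^⊗2 =
  [14, 9]
  [8, 0]

Each entry (A^⊗2)_ij equals the minimum over all length-2 walks i = v_0 → v_1 → … → v_2 = j of Σ_t A[v_t][v_{t+1}]. For example, for (i, j) = (0, 1) we minimise over 2 possible intermediate vertex sequences; the minimum is 9, attained along the walk 0 → 1 → 1.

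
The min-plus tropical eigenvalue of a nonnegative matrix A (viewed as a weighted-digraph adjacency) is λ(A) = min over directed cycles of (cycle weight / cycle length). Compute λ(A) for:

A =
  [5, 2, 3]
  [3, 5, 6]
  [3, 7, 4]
λ(A) = 5/2

Enumerate directed cycles and compute their means (weight / length). Sample:
  cycle 0 → 0: weight = 5, length = 1, mean = 5/1 ≈ 5.000
  cycle 1 → 1: weight = 5, length = 1, mean = 5/1 ≈ 5.000
  cycle 2 → 2: weight = 4, length = 1, mean = 4/1 ≈ 4.000
  cycle 0 → 1 → 0: weight = 5, length = 2, mean = 5/2 ≈ 2.500
  cycle 0 → 2 → 0: weight = 6, length = 2, mean = 6/2 ≈ 3.000
  cycle 1 → 0 → 1: weight = 5, length = 2, mean = 5/2 ≈ 2.500
Minimum mean = 2.500, attained e.g. along the cycle 0 → 1 → 0 with weight 5 and length 2. So λ(A) = 5/2 = 5/2.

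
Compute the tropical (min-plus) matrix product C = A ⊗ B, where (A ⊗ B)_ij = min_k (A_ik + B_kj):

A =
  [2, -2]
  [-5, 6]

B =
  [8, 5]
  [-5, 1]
A ⊗ B =
  [-7, -1]
  [1, 0]

Apply the min-plus product entry-by-entry:
  C[0][0] = min over k of (A[0][0] + B[0][0] = 2 + 8 = 10, A[0][1] + B[1][0] = -2 + -5 = -7) = -7 (attained at k = 1)
  C[0][1] = min over k of (A[0][0] + B[0][1] = 2 + 5 = 7, A[0][1] + B[1][1] = -2 + 1 = -1) = -1 (attained at k = 1)
  C[1][0] = min over k of (A[1][0] + B[0][0] = -5 + 8 = 3, A[1][1] + B[1][0] = 6 + -5 = 1) = 1 (attained at k = 1)
  C[1][1] = min over k of (A[1][0] + B[0][1] = -5 + 5 = 0, A[1][1] + B[1][1] = 6 + 1 = 7) = 0 (attained at k = 0)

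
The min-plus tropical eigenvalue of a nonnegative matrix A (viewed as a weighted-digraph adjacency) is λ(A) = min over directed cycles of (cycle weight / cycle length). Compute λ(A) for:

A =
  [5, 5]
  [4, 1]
λ(A) = 1

Enumerate directed cycles and compute their means (weight / length). Sample:
  cycle 0 → 0: weight = 5, length = 1, mean = 5/1 ≈ 5.000
  cycle 1 → 1: weight = 1, length = 1, mean = 1/1 ≈ 1.000
  cycle 0 → 1 → 0: weight = 9, length = 2, mean = 9/2 ≈ 4.500
  cycle 1 → 0 → 1: weight = 9, length = 2, mean = 9/2 ≈ 4.500
Minimum mean = 1.000, attained e.g. along the cycle 1 → 1 with weight 1 and length 1. So λ(A) = 1/1 = 1.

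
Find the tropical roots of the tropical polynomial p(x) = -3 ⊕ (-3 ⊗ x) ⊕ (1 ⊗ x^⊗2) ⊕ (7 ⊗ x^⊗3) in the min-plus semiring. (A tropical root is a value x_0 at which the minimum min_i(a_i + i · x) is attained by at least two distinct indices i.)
Roots: {-6, -4, 0}

Each tropical root is a break point of the lower envelope of the lines y = a_i + i · x (there are 4 lines, with slopes 0, 1, ..., 3). Only the lines that attain the minimum somewhere contribute to roots; other lines are dominated. Here the surviving (envelope) indices are i = 3, i = 2, i = 1, i = 0.
Intersections between consecutive envelope lines give the roots: for adjacent envelope indices i < j the intersection is x = (a_i − a_j) / (j − i). Reading off the sorted break points: {-6, -4, 0}.
Verification: at each break x_0, at least two indices attain the minimum of min_i(a_i + i · x_0).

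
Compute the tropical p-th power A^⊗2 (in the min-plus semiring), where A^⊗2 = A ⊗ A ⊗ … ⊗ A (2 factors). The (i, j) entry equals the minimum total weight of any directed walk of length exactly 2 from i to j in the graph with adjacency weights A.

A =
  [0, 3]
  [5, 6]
A^⊗2 =
  [0, 3]
  [5, 8]

Each entry (A^⊗2)_ij equals the minimum over all length-2 walks i = v_0 → v_1 → … → v_2 = j of Σ_t A[v_t][v_{t+1}]. For example, for (i, j) = (0, 1) we minimise over 2 possible intermediate vertex sequences; the minimum is 3, attained along the walk 0 → 0 → 1.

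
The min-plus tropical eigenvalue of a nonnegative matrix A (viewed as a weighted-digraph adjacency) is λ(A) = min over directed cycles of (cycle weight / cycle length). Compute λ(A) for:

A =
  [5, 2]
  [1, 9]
λ(A) = 3/2

Enumerate directed cycles and compute their means (weight / length). Sample:
  cycle 0 → 0: weight = 5, length = 1, mean = 5/1 ≈ 5.000
  cycle 1 → 1: weight = 9, length = 1, mean = 9/1 ≈ 9.000
  cycle 0 → 1 → 0: weight = 3, length = 2, mean = 3/2 ≈ 1.500
  cycle 1 → 0 → 1: weight = 3, length = 2, mean = 3/2 ≈ 1.500
Minimum mean = 1.500, attained e.g. along the cycle 0 → 1 → 0 with weight 3 and length 2. So λ(A) = 3/2 = 3/2.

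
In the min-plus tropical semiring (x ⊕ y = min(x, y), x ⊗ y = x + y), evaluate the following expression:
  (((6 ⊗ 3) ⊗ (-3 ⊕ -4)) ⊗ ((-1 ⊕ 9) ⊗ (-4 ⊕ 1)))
(((6 ⊗ 3) ⊗ (-3 ⊕ -4)) ⊗ ((-1 ⊕ 9) ⊗ (-4 ⊕ 1))) = 0

Expand innermost to outermost. Recall ⊕ takes the minimum of its arguments and ⊗ takes their sum. Working out the expression (((6 ⊗ 3) ⊗ (-3 ⊕ -4)) ⊗ ((-1 ⊕ 9) ⊗ (-4 ⊕ 1))) gives 0.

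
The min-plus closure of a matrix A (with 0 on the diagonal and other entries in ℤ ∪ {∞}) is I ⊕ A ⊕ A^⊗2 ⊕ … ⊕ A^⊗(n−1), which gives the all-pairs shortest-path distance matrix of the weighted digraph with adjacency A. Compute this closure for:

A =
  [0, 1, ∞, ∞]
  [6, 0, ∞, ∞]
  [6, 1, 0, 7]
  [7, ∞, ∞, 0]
Closure =
  [0, 1, ∞, ∞]
  [6, 0, ∞, ∞]
  [6, 1, 0, 7]
  [7, 8, ∞, 0]

This is the Floyd-Warshall all-pairs shortest-path computation. For each intermediate vertex k = 0, 1, …, 3, update dist[i][j] ← min(dist[i][j], dist[i][k] + dist[k][j]). The final matrix gives, for each (i, j), the minimum total weight of any directed path from i to j (possibly empty when i = j).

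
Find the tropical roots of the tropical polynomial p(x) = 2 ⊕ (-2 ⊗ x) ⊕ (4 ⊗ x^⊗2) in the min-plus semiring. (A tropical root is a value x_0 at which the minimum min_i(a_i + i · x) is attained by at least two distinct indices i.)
Roots: {-6, 4}

Each tropical root is a break point of the lower envelope of the lines y = a_i + i · x (there are 3 lines, with slopes 0, 1, ..., 2). Only the lines that attain the minimum somewhere contribute to roots; other lines are dominated. Here the surviving (envelope) indices are i = 2, i = 1, i = 0.
Intersections between consecutive envelope lines give the roots: for adjacent envelope indices i < j the intersection is x = (a_i − a_j) / (j − i). Reading off the sorted break points: {-6, 4}.
Verification: at each break x_0, at least two indices attain the minimum of min_i(a_i + i · x_0).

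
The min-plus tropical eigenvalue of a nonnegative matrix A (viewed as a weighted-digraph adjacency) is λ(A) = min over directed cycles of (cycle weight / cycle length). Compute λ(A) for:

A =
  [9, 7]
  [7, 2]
λ(A) = 2

Enumerate directed cycles and compute their means (weight / length). Sample:
  cycle 0 → 0: weight = 9, length = 1, mean = 9/1 ≈ 9.000
  cycle 1 → 1: weight = 2, length = 1, mean = 2/1 ≈ 2.000
  cycle 0 → 1 → 0: weight = 14, length = 2, mean = 14/2 ≈ 7.000
  cycle 1 → 0 → 1: weight = 14, length = 2, mean = 14/2 ≈ 7.000
Minimum mean = 2.000, attained e.g. along the cycle 1 → 1 with weight 2 and length 1. So λ(A) = 2/1 = 2.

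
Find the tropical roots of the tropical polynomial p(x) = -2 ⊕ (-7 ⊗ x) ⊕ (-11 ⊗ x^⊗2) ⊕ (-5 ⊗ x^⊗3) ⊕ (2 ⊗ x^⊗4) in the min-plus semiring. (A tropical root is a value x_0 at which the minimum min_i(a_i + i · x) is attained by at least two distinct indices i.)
Roots: {-7, -6, 4, 5}

Each tropical root is a break point of the lower envelope of the lines y = a_i + i · x (there are 5 lines, with slopes 0, 1, ..., 4). Only the lines that attain the minimum somewhere contribute to roots; other lines are dominated. Here the surviving (envelope) indices are i = 4, i = 3, i = 2, i = 1, i = 0.
Intersections between consecutive envelope lines give the roots: for adjacent envelope indices i < j the intersection is x = (a_i − a_j) / (j − i). Reading off the sorted break points: {-7, -6, 4, 5}.
Verification: at each break x_0, at least two indices attain the minimum of min_i(a_i + i · x_0).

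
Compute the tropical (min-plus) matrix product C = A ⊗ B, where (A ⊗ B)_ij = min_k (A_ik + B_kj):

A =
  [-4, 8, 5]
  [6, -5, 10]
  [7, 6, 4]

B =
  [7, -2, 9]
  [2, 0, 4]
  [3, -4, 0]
A ⊗ B =
  [3, -6, 5]
  [-3, -5, -1]
  [7, 0, 4]

Apply the min-plus product entry-by-entry:
  C[0][0] = min over k of (A[0][0] + B[0][0] = -4 + 7 = 3, A[0][1] + B[1][0] = 8 + 2 = 10, A[0][2] + B[2][0] = 5 + 3 = 8) = 3 (attained at k = 0)
  C[0][1] = min over k of (A[0][0] + B[0][1] = -4 + -2 = -6, A[0][1] + B[1][1] = 8 + 0 = 8, A[0][2] + B[2][1] = 5 + -4 = 1) = -6 (attained at k = 0)
  C[0][2] = min over k of (A[0][0] + B[0][2] = -4 + 9 = 5, A[0][1] + B[1][2] = 8 + 4 = 12, A[0][2] + B[2][2] = 5 + 0 = 5) = 5 (attained at k = 0)
  C[1][0] = min over k of (A[1][0] + B[0][0] = 6 + 7 = 13, A[1][1] + B[1][0] = -5 + 2 = -3, A[1][2] + B[2][0] = 10 + 3 = 13) = -3 (attained at k = 1)
  C[1][1] = min over k of (A[1][0] + B[0][1] = 6 + -2 = 4, A[1][1] + B[1][1] = -5 + 0 = -5, A[1][2] + B[2][1] = 10 + -4 = 6) = -5 (attained at k = 1)
  C[1][2] = min over k of (A[1][0] + B[0][2] = 6 + 9 = 15, A[1][1] + B[1][2] = -5 + 4 = -1, A[1][2] + B[2][2] = 10 + 0 = 10) = -1 (attained at k = 1)
  C[2][0] = min over k of (A[2][0] + B[0][0] = 7 + 7 = 14, A[2][1] + B[1][0] = 6 + 2 = 8, A[2][2] + B[2][0] = 4 + 3 = 7) = 7 (attained at k = 2)
  C[2][1] = min over k of (A[2][0] + B[0][1] = 7 + -2 = 5, A[2][1] + B[1][1] = 6 + 0 = 6, A[2][2] + B[2][1] = 4 + -4 = 0) = 0 (attained at k = 2)
  C[2][2] = min over k of (A[2][0] + B[0][2] = 7 + 9 = 16, A[2][1] + B[1][2] = 6 + 4 = 10, A[2][2] + B[2][2] = 4 + 0 = 4) = 4 (attained at k = 2)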